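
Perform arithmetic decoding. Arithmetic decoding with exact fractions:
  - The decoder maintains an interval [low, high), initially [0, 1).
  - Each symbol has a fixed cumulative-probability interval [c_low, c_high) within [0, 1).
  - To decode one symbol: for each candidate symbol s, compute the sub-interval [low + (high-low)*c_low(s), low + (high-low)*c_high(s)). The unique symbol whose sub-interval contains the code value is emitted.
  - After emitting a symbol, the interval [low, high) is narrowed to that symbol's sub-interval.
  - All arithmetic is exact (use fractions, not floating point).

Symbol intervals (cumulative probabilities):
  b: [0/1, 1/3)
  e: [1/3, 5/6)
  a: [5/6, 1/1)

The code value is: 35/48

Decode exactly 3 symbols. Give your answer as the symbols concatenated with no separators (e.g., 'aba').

Step 1: interval [0/1, 1/1), width = 1/1 - 0/1 = 1/1
  'b': [0/1 + 1/1*0/1, 0/1 + 1/1*1/3) = [0/1, 1/3)
  'e': [0/1 + 1/1*1/3, 0/1 + 1/1*5/6) = [1/3, 5/6) <- contains code 35/48
  'a': [0/1 + 1/1*5/6, 0/1 + 1/1*1/1) = [5/6, 1/1)
  emit 'e', narrow to [1/3, 5/6)
Step 2: interval [1/3, 5/6), width = 5/6 - 1/3 = 1/2
  'b': [1/3 + 1/2*0/1, 1/3 + 1/2*1/3) = [1/3, 1/2)
  'e': [1/3 + 1/2*1/3, 1/3 + 1/2*5/6) = [1/2, 3/4) <- contains code 35/48
  'a': [1/3 + 1/2*5/6, 1/3 + 1/2*1/1) = [3/4, 5/6)
  emit 'e', narrow to [1/2, 3/4)
Step 3: interval [1/2, 3/4), width = 3/4 - 1/2 = 1/4
  'b': [1/2 + 1/4*0/1, 1/2 + 1/4*1/3) = [1/2, 7/12)
  'e': [1/2 + 1/4*1/3, 1/2 + 1/4*5/6) = [7/12, 17/24)
  'a': [1/2 + 1/4*5/6, 1/2 + 1/4*1/1) = [17/24, 3/4) <- contains code 35/48
  emit 'a', narrow to [17/24, 3/4)

Answer: eea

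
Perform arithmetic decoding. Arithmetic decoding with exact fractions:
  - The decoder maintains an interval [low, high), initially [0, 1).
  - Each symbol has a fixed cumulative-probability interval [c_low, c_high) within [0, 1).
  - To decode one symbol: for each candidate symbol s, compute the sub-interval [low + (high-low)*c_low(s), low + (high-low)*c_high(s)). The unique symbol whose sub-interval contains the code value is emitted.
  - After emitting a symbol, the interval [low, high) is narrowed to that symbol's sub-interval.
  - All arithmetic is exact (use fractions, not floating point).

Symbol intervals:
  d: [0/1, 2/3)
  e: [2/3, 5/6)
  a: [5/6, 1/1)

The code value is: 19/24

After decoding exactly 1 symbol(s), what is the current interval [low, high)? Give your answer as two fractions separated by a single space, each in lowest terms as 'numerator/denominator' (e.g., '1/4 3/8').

Step 1: interval [0/1, 1/1), width = 1/1 - 0/1 = 1/1
  'd': [0/1 + 1/1*0/1, 0/1 + 1/1*2/3) = [0/1, 2/3)
  'e': [0/1 + 1/1*2/3, 0/1 + 1/1*5/6) = [2/3, 5/6) <- contains code 19/24
  'a': [0/1 + 1/1*5/6, 0/1 + 1/1*1/1) = [5/6, 1/1)
  emit 'e', narrow to [2/3, 5/6)

Answer: 2/3 5/6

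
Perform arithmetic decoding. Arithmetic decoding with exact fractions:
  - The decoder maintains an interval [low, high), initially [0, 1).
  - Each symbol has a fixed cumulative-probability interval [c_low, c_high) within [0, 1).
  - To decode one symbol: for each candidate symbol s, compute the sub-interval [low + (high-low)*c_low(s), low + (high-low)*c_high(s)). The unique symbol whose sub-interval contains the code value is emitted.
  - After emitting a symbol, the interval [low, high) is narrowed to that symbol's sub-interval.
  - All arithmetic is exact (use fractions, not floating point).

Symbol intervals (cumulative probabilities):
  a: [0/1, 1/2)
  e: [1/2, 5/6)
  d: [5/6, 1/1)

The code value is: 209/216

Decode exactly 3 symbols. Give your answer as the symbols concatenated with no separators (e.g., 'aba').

Answer: ded

Derivation:
Step 1: interval [0/1, 1/1), width = 1/1 - 0/1 = 1/1
  'a': [0/1 + 1/1*0/1, 0/1 + 1/1*1/2) = [0/1, 1/2)
  'e': [0/1 + 1/1*1/2, 0/1 + 1/1*5/6) = [1/2, 5/6)
  'd': [0/1 + 1/1*5/6, 0/1 + 1/1*1/1) = [5/6, 1/1) <- contains code 209/216
  emit 'd', narrow to [5/6, 1/1)
Step 2: interval [5/6, 1/1), width = 1/1 - 5/6 = 1/6
  'a': [5/6 + 1/6*0/1, 5/6 + 1/6*1/2) = [5/6, 11/12)
  'e': [5/6 + 1/6*1/2, 5/6 + 1/6*5/6) = [11/12, 35/36) <- contains code 209/216
  'd': [5/6 + 1/6*5/6, 5/6 + 1/6*1/1) = [35/36, 1/1)
  emit 'e', narrow to [11/12, 35/36)
Step 3: interval [11/12, 35/36), width = 35/36 - 11/12 = 1/18
  'a': [11/12 + 1/18*0/1, 11/12 + 1/18*1/2) = [11/12, 17/18)
  'e': [11/12 + 1/18*1/2, 11/12 + 1/18*5/6) = [17/18, 26/27)
  'd': [11/12 + 1/18*5/6, 11/12 + 1/18*1/1) = [26/27, 35/36) <- contains code 209/216
  emit 'd', narrow to [26/27, 35/36)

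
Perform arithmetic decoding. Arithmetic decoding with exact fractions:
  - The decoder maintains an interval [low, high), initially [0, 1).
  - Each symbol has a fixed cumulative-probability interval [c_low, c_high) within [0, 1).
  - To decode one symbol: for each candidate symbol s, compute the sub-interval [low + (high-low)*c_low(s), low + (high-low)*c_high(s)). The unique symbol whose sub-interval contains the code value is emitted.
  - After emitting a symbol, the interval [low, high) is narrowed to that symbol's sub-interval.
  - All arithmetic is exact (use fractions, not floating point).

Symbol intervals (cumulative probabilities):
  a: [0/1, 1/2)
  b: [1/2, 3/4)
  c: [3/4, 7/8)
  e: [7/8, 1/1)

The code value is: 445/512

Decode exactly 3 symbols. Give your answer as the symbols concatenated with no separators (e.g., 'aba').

Answer: ceb

Derivation:
Step 1: interval [0/1, 1/1), width = 1/1 - 0/1 = 1/1
  'a': [0/1 + 1/1*0/1, 0/1 + 1/1*1/2) = [0/1, 1/2)
  'b': [0/1 + 1/1*1/2, 0/1 + 1/1*3/4) = [1/2, 3/4)
  'c': [0/1 + 1/1*3/4, 0/1 + 1/1*7/8) = [3/4, 7/8) <- contains code 445/512
  'e': [0/1 + 1/1*7/8, 0/1 + 1/1*1/1) = [7/8, 1/1)
  emit 'c', narrow to [3/4, 7/8)
Step 2: interval [3/4, 7/8), width = 7/8 - 3/4 = 1/8
  'a': [3/4 + 1/8*0/1, 3/4 + 1/8*1/2) = [3/4, 13/16)
  'b': [3/4 + 1/8*1/2, 3/4 + 1/8*3/4) = [13/16, 27/32)
  'c': [3/4 + 1/8*3/4, 3/4 + 1/8*7/8) = [27/32, 55/64)
  'e': [3/4 + 1/8*7/8, 3/4 + 1/8*1/1) = [55/64, 7/8) <- contains code 445/512
  emit 'e', narrow to [55/64, 7/8)
Step 3: interval [55/64, 7/8), width = 7/8 - 55/64 = 1/64
  'a': [55/64 + 1/64*0/1, 55/64 + 1/64*1/2) = [55/64, 111/128)
  'b': [55/64 + 1/64*1/2, 55/64 + 1/64*3/4) = [111/128, 223/256) <- contains code 445/512
  'c': [55/64 + 1/64*3/4, 55/64 + 1/64*7/8) = [223/256, 447/512)
  'e': [55/64 + 1/64*7/8, 55/64 + 1/64*1/1) = [447/512, 7/8)
  emit 'b', narrow to [111/128, 223/256)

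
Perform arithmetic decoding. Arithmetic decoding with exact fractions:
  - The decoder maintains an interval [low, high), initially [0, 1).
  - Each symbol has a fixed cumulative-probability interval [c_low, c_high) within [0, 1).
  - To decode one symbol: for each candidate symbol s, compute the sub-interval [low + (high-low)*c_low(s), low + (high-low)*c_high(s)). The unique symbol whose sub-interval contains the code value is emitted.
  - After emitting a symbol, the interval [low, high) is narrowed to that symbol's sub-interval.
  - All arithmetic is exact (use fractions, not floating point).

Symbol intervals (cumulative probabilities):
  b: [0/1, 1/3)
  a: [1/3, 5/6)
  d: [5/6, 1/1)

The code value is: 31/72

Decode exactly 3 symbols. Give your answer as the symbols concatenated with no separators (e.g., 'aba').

Step 1: interval [0/1, 1/1), width = 1/1 - 0/1 = 1/1
  'b': [0/1 + 1/1*0/1, 0/1 + 1/1*1/3) = [0/1, 1/3)
  'a': [0/1 + 1/1*1/3, 0/1 + 1/1*5/6) = [1/3, 5/6) <- contains code 31/72
  'd': [0/1 + 1/1*5/6, 0/1 + 1/1*1/1) = [5/6, 1/1)
  emit 'a', narrow to [1/3, 5/6)
Step 2: interval [1/3, 5/6), width = 5/6 - 1/3 = 1/2
  'b': [1/3 + 1/2*0/1, 1/3 + 1/2*1/3) = [1/3, 1/2) <- contains code 31/72
  'a': [1/3 + 1/2*1/3, 1/3 + 1/2*5/6) = [1/2, 3/4)
  'd': [1/3 + 1/2*5/6, 1/3 + 1/2*1/1) = [3/4, 5/6)
  emit 'b', narrow to [1/3, 1/2)
Step 3: interval [1/3, 1/2), width = 1/2 - 1/3 = 1/6
  'b': [1/3 + 1/6*0/1, 1/3 + 1/6*1/3) = [1/3, 7/18)
  'a': [1/3 + 1/6*1/3, 1/3 + 1/6*5/6) = [7/18, 17/36) <- contains code 31/72
  'd': [1/3 + 1/6*5/6, 1/3 + 1/6*1/1) = [17/36, 1/2)
  emit 'a', narrow to [7/18, 17/36)

Answer: aba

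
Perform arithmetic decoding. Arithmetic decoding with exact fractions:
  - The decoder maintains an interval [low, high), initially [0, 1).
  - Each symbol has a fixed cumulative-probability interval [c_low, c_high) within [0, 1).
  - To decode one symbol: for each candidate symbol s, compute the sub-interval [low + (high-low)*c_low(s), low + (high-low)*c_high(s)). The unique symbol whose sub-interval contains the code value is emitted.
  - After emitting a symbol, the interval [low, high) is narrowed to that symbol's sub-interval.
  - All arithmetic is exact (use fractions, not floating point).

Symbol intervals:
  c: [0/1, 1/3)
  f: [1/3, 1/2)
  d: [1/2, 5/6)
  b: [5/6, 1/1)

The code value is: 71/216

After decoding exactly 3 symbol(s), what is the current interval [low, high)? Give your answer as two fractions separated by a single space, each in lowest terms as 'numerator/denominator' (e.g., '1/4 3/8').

Answer: 35/108 1/3

Derivation:
Step 1: interval [0/1, 1/1), width = 1/1 - 0/1 = 1/1
  'c': [0/1 + 1/1*0/1, 0/1 + 1/1*1/3) = [0/1, 1/3) <- contains code 71/216
  'f': [0/1 + 1/1*1/3, 0/1 + 1/1*1/2) = [1/3, 1/2)
  'd': [0/1 + 1/1*1/2, 0/1 + 1/1*5/6) = [1/2, 5/6)
  'b': [0/1 + 1/1*5/6, 0/1 + 1/1*1/1) = [5/6, 1/1)
  emit 'c', narrow to [0/1, 1/3)
Step 2: interval [0/1, 1/3), width = 1/3 - 0/1 = 1/3
  'c': [0/1 + 1/3*0/1, 0/1 + 1/3*1/3) = [0/1, 1/9)
  'f': [0/1 + 1/3*1/3, 0/1 + 1/3*1/2) = [1/9, 1/6)
  'd': [0/1 + 1/3*1/2, 0/1 + 1/3*5/6) = [1/6, 5/18)
  'b': [0/1 + 1/3*5/6, 0/1 + 1/3*1/1) = [5/18, 1/3) <- contains code 71/216
  emit 'b', narrow to [5/18, 1/3)
Step 3: interval [5/18, 1/3), width = 1/3 - 5/18 = 1/18
  'c': [5/18 + 1/18*0/1, 5/18 + 1/18*1/3) = [5/18, 8/27)
  'f': [5/18 + 1/18*1/3, 5/18 + 1/18*1/2) = [8/27, 11/36)
  'd': [5/18 + 1/18*1/2, 5/18 + 1/18*5/6) = [11/36, 35/108)
  'b': [5/18 + 1/18*5/6, 5/18 + 1/18*1/1) = [35/108, 1/3) <- contains code 71/216
  emit 'b', narrow to [35/108, 1/3)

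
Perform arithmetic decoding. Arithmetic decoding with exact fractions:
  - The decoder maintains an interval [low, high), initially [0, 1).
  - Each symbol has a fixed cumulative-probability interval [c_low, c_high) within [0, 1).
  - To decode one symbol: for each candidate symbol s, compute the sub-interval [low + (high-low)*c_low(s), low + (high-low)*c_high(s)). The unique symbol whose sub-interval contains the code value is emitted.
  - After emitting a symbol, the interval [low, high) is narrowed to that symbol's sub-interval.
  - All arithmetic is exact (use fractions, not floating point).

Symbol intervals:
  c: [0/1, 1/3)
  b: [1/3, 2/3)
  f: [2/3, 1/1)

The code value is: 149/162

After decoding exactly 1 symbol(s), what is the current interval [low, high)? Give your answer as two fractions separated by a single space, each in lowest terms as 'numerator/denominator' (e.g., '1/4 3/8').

Step 1: interval [0/1, 1/1), width = 1/1 - 0/1 = 1/1
  'c': [0/1 + 1/1*0/1, 0/1 + 1/1*1/3) = [0/1, 1/3)
  'b': [0/1 + 1/1*1/3, 0/1 + 1/1*2/3) = [1/3, 2/3)
  'f': [0/1 + 1/1*2/3, 0/1 + 1/1*1/1) = [2/3, 1/1) <- contains code 149/162
  emit 'f', narrow to [2/3, 1/1)

Answer: 2/3 1/1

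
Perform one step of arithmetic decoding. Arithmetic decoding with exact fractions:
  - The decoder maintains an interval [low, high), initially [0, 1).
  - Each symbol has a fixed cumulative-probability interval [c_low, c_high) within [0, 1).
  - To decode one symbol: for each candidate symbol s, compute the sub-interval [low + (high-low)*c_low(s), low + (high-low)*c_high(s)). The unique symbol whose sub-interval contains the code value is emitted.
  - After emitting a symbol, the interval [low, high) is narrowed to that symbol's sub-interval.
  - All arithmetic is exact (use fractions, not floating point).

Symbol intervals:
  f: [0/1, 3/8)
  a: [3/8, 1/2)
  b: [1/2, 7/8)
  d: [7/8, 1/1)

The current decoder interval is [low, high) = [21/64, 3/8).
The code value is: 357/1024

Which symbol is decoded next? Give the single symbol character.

Answer: a

Derivation:
Interval width = high − low = 3/8 − 21/64 = 3/64
Scaled code = (code − low) / width = (357/1024 − 21/64) / 3/64 = 7/16
  f: [0/1, 3/8) 
  a: [3/8, 1/2) ← scaled code falls here ✓
  b: [1/2, 7/8) 
  d: [7/8, 1/1) 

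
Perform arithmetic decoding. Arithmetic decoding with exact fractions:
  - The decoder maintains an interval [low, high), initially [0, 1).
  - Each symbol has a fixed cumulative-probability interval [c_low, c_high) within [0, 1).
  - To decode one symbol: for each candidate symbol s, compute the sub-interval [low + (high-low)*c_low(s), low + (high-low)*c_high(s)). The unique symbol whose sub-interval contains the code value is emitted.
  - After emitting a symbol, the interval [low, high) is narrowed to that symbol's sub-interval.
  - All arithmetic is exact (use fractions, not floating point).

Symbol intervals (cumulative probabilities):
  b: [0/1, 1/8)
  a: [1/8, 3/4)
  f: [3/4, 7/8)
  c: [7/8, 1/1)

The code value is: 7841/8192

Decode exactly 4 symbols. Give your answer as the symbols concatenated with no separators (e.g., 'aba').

Answer: caff

Derivation:
Step 1: interval [0/1, 1/1), width = 1/1 - 0/1 = 1/1
  'b': [0/1 + 1/1*0/1, 0/1 + 1/1*1/8) = [0/1, 1/8)
  'a': [0/1 + 1/1*1/8, 0/1 + 1/1*3/4) = [1/8, 3/4)
  'f': [0/1 + 1/1*3/4, 0/1 + 1/1*7/8) = [3/4, 7/8)
  'c': [0/1 + 1/1*7/8, 0/1 + 1/1*1/1) = [7/8, 1/1) <- contains code 7841/8192
  emit 'c', narrow to [7/8, 1/1)
Step 2: interval [7/8, 1/1), width = 1/1 - 7/8 = 1/8
  'b': [7/8 + 1/8*0/1, 7/8 + 1/8*1/8) = [7/8, 57/64)
  'a': [7/8 + 1/8*1/8, 7/8 + 1/8*3/4) = [57/64, 31/32) <- contains code 7841/8192
  'f': [7/8 + 1/8*3/4, 7/8 + 1/8*7/8) = [31/32, 63/64)
  'c': [7/8 + 1/8*7/8, 7/8 + 1/8*1/1) = [63/64, 1/1)
  emit 'a', narrow to [57/64, 31/32)
Step 3: interval [57/64, 31/32), width = 31/32 - 57/64 = 5/64
  'b': [57/64 + 5/64*0/1, 57/64 + 5/64*1/8) = [57/64, 461/512)
  'a': [57/64 + 5/64*1/8, 57/64 + 5/64*3/4) = [461/512, 243/256)
  'f': [57/64 + 5/64*3/4, 57/64 + 5/64*7/8) = [243/256, 491/512) <- contains code 7841/8192
  'c': [57/64 + 5/64*7/8, 57/64 + 5/64*1/1) = [491/512, 31/32)
  emit 'f', narrow to [243/256, 491/512)
Step 4: interval [243/256, 491/512), width = 491/512 - 243/256 = 5/512
  'b': [243/256 + 5/512*0/1, 243/256 + 5/512*1/8) = [243/256, 3893/4096)
  'a': [243/256 + 5/512*1/8, 243/256 + 5/512*3/4) = [3893/4096, 1959/2048)
  'f': [243/256 + 5/512*3/4, 243/256 + 5/512*7/8) = [1959/2048, 3923/4096) <- contains code 7841/8192
  'c': [243/256 + 5/512*7/8, 243/256 + 5/512*1/1) = [3923/4096, 491/512)
  emit 'f', narrow to [1959/2048, 3923/4096)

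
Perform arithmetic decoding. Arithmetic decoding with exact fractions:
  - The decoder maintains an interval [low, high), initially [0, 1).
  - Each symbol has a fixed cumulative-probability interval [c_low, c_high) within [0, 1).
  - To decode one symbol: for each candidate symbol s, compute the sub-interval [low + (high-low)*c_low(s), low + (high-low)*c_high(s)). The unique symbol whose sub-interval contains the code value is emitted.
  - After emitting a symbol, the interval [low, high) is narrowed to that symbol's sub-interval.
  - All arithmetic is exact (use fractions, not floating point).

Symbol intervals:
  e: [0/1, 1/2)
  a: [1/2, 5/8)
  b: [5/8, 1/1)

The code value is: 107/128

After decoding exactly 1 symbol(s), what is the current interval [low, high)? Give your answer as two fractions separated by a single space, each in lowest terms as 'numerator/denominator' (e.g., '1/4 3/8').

Answer: 5/8 1/1

Derivation:
Step 1: interval [0/1, 1/1), width = 1/1 - 0/1 = 1/1
  'e': [0/1 + 1/1*0/1, 0/1 + 1/1*1/2) = [0/1, 1/2)
  'a': [0/1 + 1/1*1/2, 0/1 + 1/1*5/8) = [1/2, 5/8)
  'b': [0/1 + 1/1*5/8, 0/1 + 1/1*1/1) = [5/8, 1/1) <- contains code 107/128
  emit 'b', narrow to [5/8, 1/1)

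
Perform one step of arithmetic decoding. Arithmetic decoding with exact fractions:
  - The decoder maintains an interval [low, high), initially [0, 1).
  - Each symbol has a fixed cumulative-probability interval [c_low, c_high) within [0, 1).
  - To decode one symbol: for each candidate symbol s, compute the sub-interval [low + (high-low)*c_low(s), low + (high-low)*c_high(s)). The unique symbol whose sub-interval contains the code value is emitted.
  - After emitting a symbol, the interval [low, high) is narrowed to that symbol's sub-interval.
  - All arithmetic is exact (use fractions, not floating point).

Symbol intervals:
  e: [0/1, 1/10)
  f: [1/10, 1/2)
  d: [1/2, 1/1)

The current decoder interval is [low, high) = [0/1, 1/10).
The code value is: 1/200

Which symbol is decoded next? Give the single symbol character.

Interval width = high − low = 1/10 − 0/1 = 1/10
Scaled code = (code − low) / width = (1/200 − 0/1) / 1/10 = 1/20
  e: [0/1, 1/10) ← scaled code falls here ✓
  f: [1/10, 1/2) 
  d: [1/2, 1/1) 

Answer: e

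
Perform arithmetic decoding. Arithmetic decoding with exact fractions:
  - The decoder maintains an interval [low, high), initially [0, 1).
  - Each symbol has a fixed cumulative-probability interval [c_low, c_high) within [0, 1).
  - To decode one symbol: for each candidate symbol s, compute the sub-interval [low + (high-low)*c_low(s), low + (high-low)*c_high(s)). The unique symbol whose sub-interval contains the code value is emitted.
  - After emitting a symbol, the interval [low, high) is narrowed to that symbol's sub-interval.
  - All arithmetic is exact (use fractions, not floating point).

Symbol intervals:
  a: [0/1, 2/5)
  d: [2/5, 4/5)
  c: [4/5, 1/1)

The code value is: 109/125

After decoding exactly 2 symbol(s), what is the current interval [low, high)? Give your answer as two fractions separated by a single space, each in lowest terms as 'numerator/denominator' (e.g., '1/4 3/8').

Answer: 4/5 22/25

Derivation:
Step 1: interval [0/1, 1/1), width = 1/1 - 0/1 = 1/1
  'a': [0/1 + 1/1*0/1, 0/1 + 1/1*2/5) = [0/1, 2/5)
  'd': [0/1 + 1/1*2/5, 0/1 + 1/1*4/5) = [2/5, 4/5)
  'c': [0/1 + 1/1*4/5, 0/1 + 1/1*1/1) = [4/5, 1/1) <- contains code 109/125
  emit 'c', narrow to [4/5, 1/1)
Step 2: interval [4/5, 1/1), width = 1/1 - 4/5 = 1/5
  'a': [4/5 + 1/5*0/1, 4/5 + 1/5*2/5) = [4/5, 22/25) <- contains code 109/125
  'd': [4/5 + 1/5*2/5, 4/5 + 1/5*4/5) = [22/25, 24/25)
  'c': [4/5 + 1/5*4/5, 4/5 + 1/5*1/1) = [24/25, 1/1)
  emit 'a', narrow to [4/5, 22/25)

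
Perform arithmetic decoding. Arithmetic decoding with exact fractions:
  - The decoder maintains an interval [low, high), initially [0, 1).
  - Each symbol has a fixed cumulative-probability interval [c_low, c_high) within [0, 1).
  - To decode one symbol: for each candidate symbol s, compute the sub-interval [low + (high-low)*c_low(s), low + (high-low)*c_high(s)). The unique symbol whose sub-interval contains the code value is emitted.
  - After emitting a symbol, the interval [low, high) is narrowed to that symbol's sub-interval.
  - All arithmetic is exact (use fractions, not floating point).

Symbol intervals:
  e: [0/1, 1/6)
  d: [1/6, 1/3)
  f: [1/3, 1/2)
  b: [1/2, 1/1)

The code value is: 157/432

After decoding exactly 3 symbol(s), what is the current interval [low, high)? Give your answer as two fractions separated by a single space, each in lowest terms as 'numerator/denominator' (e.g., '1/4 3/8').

Step 1: interval [0/1, 1/1), width = 1/1 - 0/1 = 1/1
  'e': [0/1 + 1/1*0/1, 0/1 + 1/1*1/6) = [0/1, 1/6)
  'd': [0/1 + 1/1*1/6, 0/1 + 1/1*1/3) = [1/6, 1/3)
  'f': [0/1 + 1/1*1/3, 0/1 + 1/1*1/2) = [1/3, 1/2) <- contains code 157/432
  'b': [0/1 + 1/1*1/2, 0/1 + 1/1*1/1) = [1/2, 1/1)
  emit 'f', narrow to [1/3, 1/2)
Step 2: interval [1/3, 1/2), width = 1/2 - 1/3 = 1/6
  'e': [1/3 + 1/6*0/1, 1/3 + 1/6*1/6) = [1/3, 13/36)
  'd': [1/3 + 1/6*1/6, 1/3 + 1/6*1/3) = [13/36, 7/18) <- contains code 157/432
  'f': [1/3 + 1/6*1/3, 1/3 + 1/6*1/2) = [7/18, 5/12)
  'b': [1/3 + 1/6*1/2, 1/3 + 1/6*1/1) = [5/12, 1/2)
  emit 'd', narrow to [13/36, 7/18)
Step 3: interval [13/36, 7/18), width = 7/18 - 13/36 = 1/36
  'e': [13/36 + 1/36*0/1, 13/36 + 1/36*1/6) = [13/36, 79/216) <- contains code 157/432
  'd': [13/36 + 1/36*1/6, 13/36 + 1/36*1/3) = [79/216, 10/27)
  'f': [13/36 + 1/36*1/3, 13/36 + 1/36*1/2) = [10/27, 3/8)
  'b': [13/36 + 1/36*1/2, 13/36 + 1/36*1/1) = [3/8, 7/18)
  emit 'e', narrow to [13/36, 79/216)

Answer: 13/36 79/216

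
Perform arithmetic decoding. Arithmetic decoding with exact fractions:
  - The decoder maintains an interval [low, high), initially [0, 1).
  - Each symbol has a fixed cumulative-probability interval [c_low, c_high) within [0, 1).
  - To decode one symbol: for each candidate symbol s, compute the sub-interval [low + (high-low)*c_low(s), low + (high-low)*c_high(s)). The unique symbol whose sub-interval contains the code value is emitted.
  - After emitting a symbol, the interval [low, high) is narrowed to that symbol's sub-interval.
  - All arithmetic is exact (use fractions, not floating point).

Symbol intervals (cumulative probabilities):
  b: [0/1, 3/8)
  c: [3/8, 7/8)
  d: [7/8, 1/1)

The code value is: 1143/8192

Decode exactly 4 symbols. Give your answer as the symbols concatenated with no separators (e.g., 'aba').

Answer: bbdd

Derivation:
Step 1: interval [0/1, 1/1), width = 1/1 - 0/1 = 1/1
  'b': [0/1 + 1/1*0/1, 0/1 + 1/1*3/8) = [0/1, 3/8) <- contains code 1143/8192
  'c': [0/1 + 1/1*3/8, 0/1 + 1/1*7/8) = [3/8, 7/8)
  'd': [0/1 + 1/1*7/8, 0/1 + 1/1*1/1) = [7/8, 1/1)
  emit 'b', narrow to [0/1, 3/8)
Step 2: interval [0/1, 3/8), width = 3/8 - 0/1 = 3/8
  'b': [0/1 + 3/8*0/1, 0/1 + 3/8*3/8) = [0/1, 9/64) <- contains code 1143/8192
  'c': [0/1 + 3/8*3/8, 0/1 + 3/8*7/8) = [9/64, 21/64)
  'd': [0/1 + 3/8*7/8, 0/1 + 3/8*1/1) = [21/64, 3/8)
  emit 'b', narrow to [0/1, 9/64)
Step 3: interval [0/1, 9/64), width = 9/64 - 0/1 = 9/64
  'b': [0/1 + 9/64*0/1, 0/1 + 9/64*3/8) = [0/1, 27/512)
  'c': [0/1 + 9/64*3/8, 0/1 + 9/64*7/8) = [27/512, 63/512)
  'd': [0/1 + 9/64*7/8, 0/1 + 9/64*1/1) = [63/512, 9/64) <- contains code 1143/8192
  emit 'd', narrow to [63/512, 9/64)
Step 4: interval [63/512, 9/64), width = 9/64 - 63/512 = 9/512
  'b': [63/512 + 9/512*0/1, 63/512 + 9/512*3/8) = [63/512, 531/4096)
  'c': [63/512 + 9/512*3/8, 63/512 + 9/512*7/8) = [531/4096, 567/4096)
  'd': [63/512 + 9/512*7/8, 63/512 + 9/512*1/1) = [567/4096, 9/64) <- contains code 1143/8192
  emit 'd', narrow to [567/4096, 9/64)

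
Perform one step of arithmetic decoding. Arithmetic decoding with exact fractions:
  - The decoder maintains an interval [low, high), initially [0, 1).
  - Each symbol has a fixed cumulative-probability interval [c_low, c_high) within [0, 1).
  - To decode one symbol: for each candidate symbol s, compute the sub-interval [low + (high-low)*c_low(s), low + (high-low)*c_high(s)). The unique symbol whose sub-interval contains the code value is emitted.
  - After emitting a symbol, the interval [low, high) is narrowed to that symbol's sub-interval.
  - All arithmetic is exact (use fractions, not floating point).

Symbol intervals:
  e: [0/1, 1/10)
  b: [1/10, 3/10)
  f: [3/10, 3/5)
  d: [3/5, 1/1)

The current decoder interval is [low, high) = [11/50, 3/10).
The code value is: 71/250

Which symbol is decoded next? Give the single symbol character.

Answer: d

Derivation:
Interval width = high − low = 3/10 − 11/50 = 2/25
Scaled code = (code − low) / width = (71/250 − 11/50) / 2/25 = 4/5
  e: [0/1, 1/10) 
  b: [1/10, 3/10) 
  f: [3/10, 3/5) 
  d: [3/5, 1/1) ← scaled code falls here ✓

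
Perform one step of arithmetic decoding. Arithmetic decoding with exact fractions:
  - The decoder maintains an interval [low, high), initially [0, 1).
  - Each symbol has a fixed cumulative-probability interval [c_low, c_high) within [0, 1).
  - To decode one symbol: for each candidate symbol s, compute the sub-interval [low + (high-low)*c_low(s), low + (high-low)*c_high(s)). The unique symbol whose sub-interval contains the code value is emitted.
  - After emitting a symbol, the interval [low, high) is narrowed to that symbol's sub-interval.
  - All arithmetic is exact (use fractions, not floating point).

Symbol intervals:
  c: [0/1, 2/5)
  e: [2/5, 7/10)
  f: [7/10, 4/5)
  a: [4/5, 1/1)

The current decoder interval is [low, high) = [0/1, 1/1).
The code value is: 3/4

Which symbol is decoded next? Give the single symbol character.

Answer: f

Derivation:
Interval width = high − low = 1/1 − 0/1 = 1/1
Scaled code = (code − low) / width = (3/4 − 0/1) / 1/1 = 3/4
  c: [0/1, 2/5) 
  e: [2/5, 7/10) 
  f: [7/10, 4/5) ← scaled code falls here ✓
  a: [4/5, 1/1) 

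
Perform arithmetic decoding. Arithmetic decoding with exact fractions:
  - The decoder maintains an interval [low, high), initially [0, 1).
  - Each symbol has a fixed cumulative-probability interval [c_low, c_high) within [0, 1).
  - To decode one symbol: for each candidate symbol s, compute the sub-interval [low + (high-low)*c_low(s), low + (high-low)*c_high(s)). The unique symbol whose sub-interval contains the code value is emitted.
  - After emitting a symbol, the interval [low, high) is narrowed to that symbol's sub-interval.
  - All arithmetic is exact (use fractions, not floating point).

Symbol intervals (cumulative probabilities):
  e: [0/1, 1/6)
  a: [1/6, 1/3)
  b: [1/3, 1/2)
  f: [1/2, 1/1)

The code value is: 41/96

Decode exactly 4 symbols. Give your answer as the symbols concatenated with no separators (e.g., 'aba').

Step 1: interval [0/1, 1/1), width = 1/1 - 0/1 = 1/1
  'e': [0/1 + 1/1*0/1, 0/1 + 1/1*1/6) = [0/1, 1/6)
  'a': [0/1 + 1/1*1/6, 0/1 + 1/1*1/3) = [1/6, 1/3)
  'b': [0/1 + 1/1*1/3, 0/1 + 1/1*1/2) = [1/3, 1/2) <- contains code 41/96
  'f': [0/1 + 1/1*1/2, 0/1 + 1/1*1/1) = [1/2, 1/1)
  emit 'b', narrow to [1/3, 1/2)
Step 2: interval [1/3, 1/2), width = 1/2 - 1/3 = 1/6
  'e': [1/3 + 1/6*0/1, 1/3 + 1/6*1/6) = [1/3, 13/36)
  'a': [1/3 + 1/6*1/6, 1/3 + 1/6*1/3) = [13/36, 7/18)
  'b': [1/3 + 1/6*1/3, 1/3 + 1/6*1/2) = [7/18, 5/12)
  'f': [1/3 + 1/6*1/2, 1/3 + 1/6*1/1) = [5/12, 1/2) <- contains code 41/96
  emit 'f', narrow to [5/12, 1/2)
Step 3: interval [5/12, 1/2), width = 1/2 - 5/12 = 1/12
  'e': [5/12 + 1/12*0/1, 5/12 + 1/12*1/6) = [5/12, 31/72) <- contains code 41/96
  'a': [5/12 + 1/12*1/6, 5/12 + 1/12*1/3) = [31/72, 4/9)
  'b': [5/12 + 1/12*1/3, 5/12 + 1/12*1/2) = [4/9, 11/24)
  'f': [5/12 + 1/12*1/2, 5/12 + 1/12*1/1) = [11/24, 1/2)
  emit 'e', narrow to [5/12, 31/72)
Step 4: interval [5/12, 31/72), width = 31/72 - 5/12 = 1/72
  'e': [5/12 + 1/72*0/1, 5/12 + 1/72*1/6) = [5/12, 181/432)
  'a': [5/12 + 1/72*1/6, 5/12 + 1/72*1/3) = [181/432, 91/216)
  'b': [5/12 + 1/72*1/3, 5/12 + 1/72*1/2) = [91/216, 61/144)
  'f': [5/12 + 1/72*1/2, 5/12 + 1/72*1/1) = [61/144, 31/72) <- contains code 41/96
  emit 'f', narrow to [61/144, 31/72)

Answer: bfef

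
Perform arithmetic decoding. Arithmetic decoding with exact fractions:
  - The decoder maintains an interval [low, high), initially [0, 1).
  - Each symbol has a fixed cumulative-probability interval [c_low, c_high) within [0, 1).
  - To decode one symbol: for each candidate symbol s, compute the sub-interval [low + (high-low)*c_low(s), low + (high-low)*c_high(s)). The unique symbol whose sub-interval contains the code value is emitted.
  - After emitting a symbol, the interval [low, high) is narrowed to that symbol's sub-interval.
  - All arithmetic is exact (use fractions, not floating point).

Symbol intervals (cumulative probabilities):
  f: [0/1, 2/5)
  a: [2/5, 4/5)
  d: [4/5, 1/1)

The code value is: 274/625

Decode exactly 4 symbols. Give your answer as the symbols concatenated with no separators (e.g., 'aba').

Step 1: interval [0/1, 1/1), width = 1/1 - 0/1 = 1/1
  'f': [0/1 + 1/1*0/1, 0/1 + 1/1*2/5) = [0/1, 2/5)
  'a': [0/1 + 1/1*2/5, 0/1 + 1/1*4/5) = [2/5, 4/5) <- contains code 274/625
  'd': [0/1 + 1/1*4/5, 0/1 + 1/1*1/1) = [4/5, 1/1)
  emit 'a', narrow to [2/5, 4/5)
Step 2: interval [2/5, 4/5), width = 4/5 - 2/5 = 2/5
  'f': [2/5 + 2/5*0/1, 2/5 + 2/5*2/5) = [2/5, 14/25) <- contains code 274/625
  'a': [2/5 + 2/5*2/5, 2/5 + 2/5*4/5) = [14/25, 18/25)
  'd': [2/5 + 2/5*4/5, 2/5 + 2/5*1/1) = [18/25, 4/5)
  emit 'f', narrow to [2/5, 14/25)
Step 3: interval [2/5, 14/25), width = 14/25 - 2/5 = 4/25
  'f': [2/5 + 4/25*0/1, 2/5 + 4/25*2/5) = [2/5, 58/125) <- contains code 274/625
  'a': [2/5 + 4/25*2/5, 2/5 + 4/25*4/5) = [58/125, 66/125)
  'd': [2/5 + 4/25*4/5, 2/5 + 4/25*1/1) = [66/125, 14/25)
  emit 'f', narrow to [2/5, 58/125)
Step 4: interval [2/5, 58/125), width = 58/125 - 2/5 = 8/125
  'f': [2/5 + 8/125*0/1, 2/5 + 8/125*2/5) = [2/5, 266/625)
  'a': [2/5 + 8/125*2/5, 2/5 + 8/125*4/5) = [266/625, 282/625) <- contains code 274/625
  'd': [2/5 + 8/125*4/5, 2/5 + 8/125*1/1) = [282/625, 58/125)
  emit 'a', narrow to [266/625, 282/625)

Answer: affa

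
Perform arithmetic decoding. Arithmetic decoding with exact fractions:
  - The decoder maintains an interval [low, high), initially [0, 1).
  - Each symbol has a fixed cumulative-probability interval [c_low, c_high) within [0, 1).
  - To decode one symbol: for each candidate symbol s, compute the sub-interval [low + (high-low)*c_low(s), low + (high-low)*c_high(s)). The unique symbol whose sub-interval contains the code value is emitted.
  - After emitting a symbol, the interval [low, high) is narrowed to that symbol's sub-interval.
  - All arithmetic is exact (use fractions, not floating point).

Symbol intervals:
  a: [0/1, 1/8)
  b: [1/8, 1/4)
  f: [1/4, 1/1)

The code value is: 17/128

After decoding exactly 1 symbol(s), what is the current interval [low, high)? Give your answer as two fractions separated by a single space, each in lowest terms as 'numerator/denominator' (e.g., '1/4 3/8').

Step 1: interval [0/1, 1/1), width = 1/1 - 0/1 = 1/1
  'a': [0/1 + 1/1*0/1, 0/1 + 1/1*1/8) = [0/1, 1/8)
  'b': [0/1 + 1/1*1/8, 0/1 + 1/1*1/4) = [1/8, 1/4) <- contains code 17/128
  'f': [0/1 + 1/1*1/4, 0/1 + 1/1*1/1) = [1/4, 1/1)
  emit 'b', narrow to [1/8, 1/4)

Answer: 1/8 1/4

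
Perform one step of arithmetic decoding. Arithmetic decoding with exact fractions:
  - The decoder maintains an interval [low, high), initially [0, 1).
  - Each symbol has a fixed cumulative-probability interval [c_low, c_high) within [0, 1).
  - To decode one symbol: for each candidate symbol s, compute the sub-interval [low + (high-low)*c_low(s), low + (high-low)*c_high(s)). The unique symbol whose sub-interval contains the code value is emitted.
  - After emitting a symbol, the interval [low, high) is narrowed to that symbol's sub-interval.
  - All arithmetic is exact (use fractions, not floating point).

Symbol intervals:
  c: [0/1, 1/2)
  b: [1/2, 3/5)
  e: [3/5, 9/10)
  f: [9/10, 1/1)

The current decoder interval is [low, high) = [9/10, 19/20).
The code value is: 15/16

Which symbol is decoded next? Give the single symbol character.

Interval width = high − low = 19/20 − 9/10 = 1/20
Scaled code = (code − low) / width = (15/16 − 9/10) / 1/20 = 3/4
  c: [0/1, 1/2) 
  b: [1/2, 3/5) 
  e: [3/5, 9/10) ← scaled code falls here ✓
  f: [9/10, 1/1) 

Answer: e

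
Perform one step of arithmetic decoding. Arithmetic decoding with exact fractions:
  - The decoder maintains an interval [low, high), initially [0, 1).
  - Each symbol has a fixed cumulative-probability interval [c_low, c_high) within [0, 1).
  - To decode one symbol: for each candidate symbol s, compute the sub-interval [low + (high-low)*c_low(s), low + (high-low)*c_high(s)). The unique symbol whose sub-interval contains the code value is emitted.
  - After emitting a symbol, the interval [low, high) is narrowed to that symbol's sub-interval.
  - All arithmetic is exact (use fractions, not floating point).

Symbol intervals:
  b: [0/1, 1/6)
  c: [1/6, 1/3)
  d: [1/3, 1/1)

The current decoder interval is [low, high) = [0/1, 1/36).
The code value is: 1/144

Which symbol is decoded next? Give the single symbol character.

Answer: c

Derivation:
Interval width = high − low = 1/36 − 0/1 = 1/36
Scaled code = (code − low) / width = (1/144 − 0/1) / 1/36 = 1/4
  b: [0/1, 1/6) 
  c: [1/6, 1/3) ← scaled code falls here ✓
  d: [1/3, 1/1) 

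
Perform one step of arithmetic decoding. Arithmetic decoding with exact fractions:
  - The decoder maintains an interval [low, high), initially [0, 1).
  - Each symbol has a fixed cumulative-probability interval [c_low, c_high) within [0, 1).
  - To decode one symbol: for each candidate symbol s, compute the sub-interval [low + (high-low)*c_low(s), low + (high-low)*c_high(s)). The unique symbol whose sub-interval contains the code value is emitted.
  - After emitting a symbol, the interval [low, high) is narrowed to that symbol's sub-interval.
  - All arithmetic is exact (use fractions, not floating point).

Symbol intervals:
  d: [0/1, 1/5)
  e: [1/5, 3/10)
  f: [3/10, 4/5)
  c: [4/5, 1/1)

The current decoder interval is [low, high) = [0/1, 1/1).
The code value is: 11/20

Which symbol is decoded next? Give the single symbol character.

Interval width = high − low = 1/1 − 0/1 = 1/1
Scaled code = (code − low) / width = (11/20 − 0/1) / 1/1 = 11/20
  d: [0/1, 1/5) 
  e: [1/5, 3/10) 
  f: [3/10, 4/5) ← scaled code falls here ✓
  c: [4/5, 1/1) 

Answer: f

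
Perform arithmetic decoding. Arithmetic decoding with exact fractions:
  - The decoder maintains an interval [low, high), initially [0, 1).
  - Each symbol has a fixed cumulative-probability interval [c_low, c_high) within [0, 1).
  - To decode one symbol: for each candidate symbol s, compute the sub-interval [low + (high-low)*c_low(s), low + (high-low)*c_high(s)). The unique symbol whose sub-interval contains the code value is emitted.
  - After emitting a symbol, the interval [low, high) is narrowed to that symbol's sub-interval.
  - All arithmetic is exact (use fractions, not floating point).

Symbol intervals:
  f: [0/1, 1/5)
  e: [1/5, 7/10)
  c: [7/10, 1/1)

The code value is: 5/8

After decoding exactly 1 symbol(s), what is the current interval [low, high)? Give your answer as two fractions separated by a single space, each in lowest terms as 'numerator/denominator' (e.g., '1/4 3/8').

Answer: 1/5 7/10

Derivation:
Step 1: interval [0/1, 1/1), width = 1/1 - 0/1 = 1/1
  'f': [0/1 + 1/1*0/1, 0/1 + 1/1*1/5) = [0/1, 1/5)
  'e': [0/1 + 1/1*1/5, 0/1 + 1/1*7/10) = [1/5, 7/10) <- contains code 5/8
  'c': [0/1 + 1/1*7/10, 0/1 + 1/1*1/1) = [7/10, 1/1)
  emit 'e', narrow to [1/5, 7/10)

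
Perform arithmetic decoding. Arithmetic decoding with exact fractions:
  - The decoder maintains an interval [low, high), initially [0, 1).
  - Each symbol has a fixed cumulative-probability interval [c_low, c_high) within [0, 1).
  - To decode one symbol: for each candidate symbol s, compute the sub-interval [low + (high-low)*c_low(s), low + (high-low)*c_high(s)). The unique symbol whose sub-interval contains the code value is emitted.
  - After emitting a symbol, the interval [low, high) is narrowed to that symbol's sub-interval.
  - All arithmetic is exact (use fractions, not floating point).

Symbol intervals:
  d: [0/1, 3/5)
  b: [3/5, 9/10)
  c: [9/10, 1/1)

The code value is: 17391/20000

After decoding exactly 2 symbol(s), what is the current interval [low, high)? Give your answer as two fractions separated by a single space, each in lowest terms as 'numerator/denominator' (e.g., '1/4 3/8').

Step 1: interval [0/1, 1/1), width = 1/1 - 0/1 = 1/1
  'd': [0/1 + 1/1*0/1, 0/1 + 1/1*3/5) = [0/1, 3/5)
  'b': [0/1 + 1/1*3/5, 0/1 + 1/1*9/10) = [3/5, 9/10) <- contains code 17391/20000
  'c': [0/1 + 1/1*9/10, 0/1 + 1/1*1/1) = [9/10, 1/1)
  emit 'b', narrow to [3/5, 9/10)
Step 2: interval [3/5, 9/10), width = 9/10 - 3/5 = 3/10
  'd': [3/5 + 3/10*0/1, 3/5 + 3/10*3/5) = [3/5, 39/50)
  'b': [3/5 + 3/10*3/5, 3/5 + 3/10*9/10) = [39/50, 87/100) <- contains code 17391/20000
  'c': [3/5 + 3/10*9/10, 3/5 + 3/10*1/1) = [87/100, 9/10)
  emit 'b', narrow to [39/50, 87/100)

Answer: 39/50 87/100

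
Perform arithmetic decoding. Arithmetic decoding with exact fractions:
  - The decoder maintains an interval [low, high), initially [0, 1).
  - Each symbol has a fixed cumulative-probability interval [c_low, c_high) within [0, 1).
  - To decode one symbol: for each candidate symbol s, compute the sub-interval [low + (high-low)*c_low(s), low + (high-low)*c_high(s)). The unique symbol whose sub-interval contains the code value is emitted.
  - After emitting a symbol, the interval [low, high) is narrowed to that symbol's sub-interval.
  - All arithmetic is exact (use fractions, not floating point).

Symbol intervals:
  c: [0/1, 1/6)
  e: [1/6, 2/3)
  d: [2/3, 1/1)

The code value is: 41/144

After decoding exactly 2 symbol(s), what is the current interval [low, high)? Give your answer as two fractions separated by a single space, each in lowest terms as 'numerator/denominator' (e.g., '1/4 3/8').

Step 1: interval [0/1, 1/1), width = 1/1 - 0/1 = 1/1
  'c': [0/1 + 1/1*0/1, 0/1 + 1/1*1/6) = [0/1, 1/6)
  'e': [0/1 + 1/1*1/6, 0/1 + 1/1*2/3) = [1/6, 2/3) <- contains code 41/144
  'd': [0/1 + 1/1*2/3, 0/1 + 1/1*1/1) = [2/3, 1/1)
  emit 'e', narrow to [1/6, 2/3)
Step 2: interval [1/6, 2/3), width = 2/3 - 1/6 = 1/2
  'c': [1/6 + 1/2*0/1, 1/6 + 1/2*1/6) = [1/6, 1/4)
  'e': [1/6 + 1/2*1/6, 1/6 + 1/2*2/3) = [1/4, 1/2) <- contains code 41/144
  'd': [1/6 + 1/2*2/3, 1/6 + 1/2*1/1) = [1/2, 2/3)
  emit 'e', narrow to [1/4, 1/2)

Answer: 1/4 1/2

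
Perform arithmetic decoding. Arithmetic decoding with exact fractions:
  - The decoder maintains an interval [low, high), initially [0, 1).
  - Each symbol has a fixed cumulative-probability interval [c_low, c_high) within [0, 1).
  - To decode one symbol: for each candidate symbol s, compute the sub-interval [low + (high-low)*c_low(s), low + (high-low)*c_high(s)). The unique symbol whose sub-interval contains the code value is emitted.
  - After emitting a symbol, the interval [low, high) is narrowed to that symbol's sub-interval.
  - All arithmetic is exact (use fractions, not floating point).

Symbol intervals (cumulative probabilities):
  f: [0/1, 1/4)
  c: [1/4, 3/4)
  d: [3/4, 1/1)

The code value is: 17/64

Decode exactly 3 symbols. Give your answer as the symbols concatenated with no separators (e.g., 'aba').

Step 1: interval [0/1, 1/1), width = 1/1 - 0/1 = 1/1
  'f': [0/1 + 1/1*0/1, 0/1 + 1/1*1/4) = [0/1, 1/4)
  'c': [0/1 + 1/1*1/4, 0/1 + 1/1*3/4) = [1/4, 3/4) <- contains code 17/64
  'd': [0/1 + 1/1*3/4, 0/1 + 1/1*1/1) = [3/4, 1/1)
  emit 'c', narrow to [1/4, 3/4)
Step 2: interval [1/4, 3/4), width = 3/4 - 1/4 = 1/2
  'f': [1/4 + 1/2*0/1, 1/4 + 1/2*1/4) = [1/4, 3/8) <- contains code 17/64
  'c': [1/4 + 1/2*1/4, 1/4 + 1/2*3/4) = [3/8, 5/8)
  'd': [1/4 + 1/2*3/4, 1/4 + 1/2*1/1) = [5/8, 3/4)
  emit 'f', narrow to [1/4, 3/8)
Step 3: interval [1/4, 3/8), width = 3/8 - 1/4 = 1/8
  'f': [1/4 + 1/8*0/1, 1/4 + 1/8*1/4) = [1/4, 9/32) <- contains code 17/64
  'c': [1/4 + 1/8*1/4, 1/4 + 1/8*3/4) = [9/32, 11/32)
  'd': [1/4 + 1/8*3/4, 1/4 + 1/8*1/1) = [11/32, 3/8)
  emit 'f', narrow to [1/4, 9/32)

Answer: cff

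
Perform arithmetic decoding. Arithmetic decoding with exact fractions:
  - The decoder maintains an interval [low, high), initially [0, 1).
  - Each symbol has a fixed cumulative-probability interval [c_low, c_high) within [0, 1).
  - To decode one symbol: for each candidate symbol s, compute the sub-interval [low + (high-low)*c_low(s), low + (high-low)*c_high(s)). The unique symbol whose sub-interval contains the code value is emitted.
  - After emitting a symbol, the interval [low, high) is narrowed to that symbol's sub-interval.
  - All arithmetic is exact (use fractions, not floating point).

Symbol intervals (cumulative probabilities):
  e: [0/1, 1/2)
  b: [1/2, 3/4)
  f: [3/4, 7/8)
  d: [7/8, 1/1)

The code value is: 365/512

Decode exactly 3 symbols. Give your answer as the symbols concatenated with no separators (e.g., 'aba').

Step 1: interval [0/1, 1/1), width = 1/1 - 0/1 = 1/1
  'e': [0/1 + 1/1*0/1, 0/1 + 1/1*1/2) = [0/1, 1/2)
  'b': [0/1 + 1/1*1/2, 0/1 + 1/1*3/4) = [1/2, 3/4) <- contains code 365/512
  'f': [0/1 + 1/1*3/4, 0/1 + 1/1*7/8) = [3/4, 7/8)
  'd': [0/1 + 1/1*7/8, 0/1 + 1/1*1/1) = [7/8, 1/1)
  emit 'b', narrow to [1/2, 3/4)
Step 2: interval [1/2, 3/4), width = 3/4 - 1/2 = 1/4
  'e': [1/2 + 1/4*0/1, 1/2 + 1/4*1/2) = [1/2, 5/8)
  'b': [1/2 + 1/4*1/2, 1/2 + 1/4*3/4) = [5/8, 11/16)
  'f': [1/2 + 1/4*3/4, 1/2 + 1/4*7/8) = [11/16, 23/32) <- contains code 365/512
  'd': [1/2 + 1/4*7/8, 1/2 + 1/4*1/1) = [23/32, 3/4)
  emit 'f', narrow to [11/16, 23/32)
Step 3: interval [11/16, 23/32), width = 23/32 - 11/16 = 1/32
  'e': [11/16 + 1/32*0/1, 11/16 + 1/32*1/2) = [11/16, 45/64)
  'b': [11/16 + 1/32*1/2, 11/16 + 1/32*3/4) = [45/64, 91/128)
  'f': [11/16 + 1/32*3/4, 11/16 + 1/32*7/8) = [91/128, 183/256) <- contains code 365/512
  'd': [11/16 + 1/32*7/8, 11/16 + 1/32*1/1) = [183/256, 23/32)
  emit 'f', narrow to [91/128, 183/256)

Answer: bff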